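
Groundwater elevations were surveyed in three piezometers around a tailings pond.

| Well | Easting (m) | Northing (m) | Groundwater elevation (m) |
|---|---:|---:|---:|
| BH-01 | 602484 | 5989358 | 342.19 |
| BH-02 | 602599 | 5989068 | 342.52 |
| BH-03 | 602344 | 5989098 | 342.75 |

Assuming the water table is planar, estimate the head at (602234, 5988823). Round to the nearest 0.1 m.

Differences from BH-01: to BH-02 (Δx, Δy, Δh) = (115, -290, +0.33); to BH-03 = (-140, -260, +0.56).
Determinant of the coordinate differences = 115·(-260) − (-140)·(-290) = -70500.
∂h/∂x = [(+0.33)·(-260) − (+0.56)·(-290)] / -70500 = -0.001087
∂h/∂y = [115·(+0.56) − (-140)·(+0.33)] / -70500 = -0.001569
h(602234, 5988823) = 342.19 + (-0.001087)·(-250) + (-0.001569)·(-535) = 342.19 +0.272 +0.839 = 343.301 m.

343.3 m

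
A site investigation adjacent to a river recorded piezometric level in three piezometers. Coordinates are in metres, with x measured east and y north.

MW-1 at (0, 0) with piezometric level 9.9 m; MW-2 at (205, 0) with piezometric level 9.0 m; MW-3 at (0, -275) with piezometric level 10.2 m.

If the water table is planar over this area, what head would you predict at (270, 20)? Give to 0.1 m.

∂h/∂x = (9.0 − 9.9) / (205 − 0) = -0.004390
∂h/∂y = (10.2 − 9.9) / (-275 − 0) = -0.001091
h(270, 20) = 9.9 + (-0.004390)·(270) + (-0.001091)·(20) = 9.9 -1.185 -0.022 = 8.693 m.

8.7 m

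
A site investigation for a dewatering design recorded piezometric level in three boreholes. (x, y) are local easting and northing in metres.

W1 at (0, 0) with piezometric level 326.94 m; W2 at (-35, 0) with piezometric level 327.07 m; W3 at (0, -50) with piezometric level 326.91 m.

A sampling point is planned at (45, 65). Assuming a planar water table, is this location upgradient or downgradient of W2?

∂h/∂x = (327.07 − 326.94) / (-35 − 0) = -0.003714
∂h/∂y = (326.91 − 326.94) / (-50 − 0) = +0.0006000
Head at (45, 65) = 326.94 + (-0.003714)·(45) + (+0.0006000)·(65) = 326.81 m.
That is lower than the 327.07 m at W2, so the point is downgradient.

downgradient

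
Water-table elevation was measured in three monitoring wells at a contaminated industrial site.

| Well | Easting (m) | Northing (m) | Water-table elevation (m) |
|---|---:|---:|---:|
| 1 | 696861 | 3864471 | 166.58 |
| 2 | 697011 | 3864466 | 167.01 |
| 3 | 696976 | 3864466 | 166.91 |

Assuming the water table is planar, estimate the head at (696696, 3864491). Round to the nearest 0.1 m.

Differences from 1: to 2 (Δx, Δy, Δh) = (150, -5, +0.43); to 3 = (115, -5, +0.33).
Solve a·Δx + b·Δy = Δh: det = 150·(-5) − 115·(-5) = -175.
∂h/∂x = [(+0.43)·(-5) − (+0.33)·(-5)] / -175 = +0.002857
∂h/∂y = [150·(+0.33) − 115·(+0.43)] / -175 = -0.0002857
h(696696, 3864491) = 166.58 + (+0.002857)·(-165) + (-0.0002857)·(20) = 166.58 -0.471 -0.006 = 166.103 m.

166.1 m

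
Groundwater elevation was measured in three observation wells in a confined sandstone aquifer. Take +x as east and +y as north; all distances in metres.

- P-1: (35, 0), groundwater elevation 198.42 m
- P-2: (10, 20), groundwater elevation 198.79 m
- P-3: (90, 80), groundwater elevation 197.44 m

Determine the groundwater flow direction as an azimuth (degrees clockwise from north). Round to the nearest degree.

085°

Taking P-1 as reference: P-2−P-1 = (-25, 20, +0.37); P-3−P-1 = (55, 80, -0.98).
Determinant of the coordinate differences = (-25)·80 − 55·20 = -3100.
∂h/∂x = [(+0.37)·80 − (-0.98)·20] / -3100 = -0.01587
∂h/∂y = [(-25)·(-0.98) − 55·(+0.37)] / -3100 = -0.001339
Flow direction (−∇h) has components (+0.01587 E, +0.001339 N).
Azimuth = atan2(E, N) = atan2(+0.01587, +0.001339) = 85.2° ≈ 085°.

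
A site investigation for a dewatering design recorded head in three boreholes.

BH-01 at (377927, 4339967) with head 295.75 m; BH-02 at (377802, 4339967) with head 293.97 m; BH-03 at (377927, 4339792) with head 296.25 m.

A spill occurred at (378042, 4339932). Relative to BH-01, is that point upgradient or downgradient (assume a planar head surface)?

∂h/∂x = (293.97 − 295.75) / (377802 − 377927) = +0.01424
∂h/∂y = (296.25 − 295.75) / (4339792 − 4339967) = -0.002857
Head at (378042, 4339932) = 295.75 + (+0.01424)·(115) + (-0.002857)·(-35) = 297.49 m.
That is higher than the 295.75 m at BH-01, so the point is upgradient.

upgradient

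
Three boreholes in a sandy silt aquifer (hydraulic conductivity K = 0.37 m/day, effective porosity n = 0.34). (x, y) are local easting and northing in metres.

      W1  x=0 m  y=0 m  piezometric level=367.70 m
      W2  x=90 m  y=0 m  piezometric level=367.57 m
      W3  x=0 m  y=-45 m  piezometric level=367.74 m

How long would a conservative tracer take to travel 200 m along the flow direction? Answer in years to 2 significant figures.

300 years

∂h/∂x = (367.57 − 367.70) / (90 − 0) = -0.001444
∂h/∂y = (367.74 − 367.70) / (-45 − 0) = -0.0008889
|∇h| = √(-0.001444² + -0.0008889²) = 0.001696
Seepage velocity v = K·i/n = 0.37 × 0.001696 / 0.34 = 0.001846 m/day.
t = 200 / 0.001846 = 1.083e+05 days = 297 years.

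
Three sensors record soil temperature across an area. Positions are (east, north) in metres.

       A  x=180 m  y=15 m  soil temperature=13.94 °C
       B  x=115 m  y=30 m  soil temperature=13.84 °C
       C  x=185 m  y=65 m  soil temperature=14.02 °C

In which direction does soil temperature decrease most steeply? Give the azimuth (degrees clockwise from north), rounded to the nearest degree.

Three-point gradient (reference A): Δ to B = (-65, 15, -0.10), Δ to C = (5, 50, +0.08).
∂T/∂x = +0.001865, ∂T/∂y = +0.001414 (det = -3325).
Steepest decrease is along −∇f: components (-0.001865 E, -0.001414 N).
Azimuth = atan2(-0.001865, -0.001414) = 232.8° ≈ 233°.

233°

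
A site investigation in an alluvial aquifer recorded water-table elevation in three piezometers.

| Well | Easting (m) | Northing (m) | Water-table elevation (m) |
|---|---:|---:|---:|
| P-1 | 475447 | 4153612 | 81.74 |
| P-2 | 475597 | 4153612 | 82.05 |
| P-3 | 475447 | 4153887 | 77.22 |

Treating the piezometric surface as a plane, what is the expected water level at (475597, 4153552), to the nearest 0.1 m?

∂h/∂x = (82.05 − 81.74) / (475597 − 475447) = +0.002067
∂h/∂y = (77.22 − 81.74) / (4153887 − 4153612) = -0.01644
h(475597, 4153552) = 81.74 + (+0.002067)·(150) + (-0.01644)·(-60) = 81.74 +0.310 +0.986 = 83.036 m.

83.0 m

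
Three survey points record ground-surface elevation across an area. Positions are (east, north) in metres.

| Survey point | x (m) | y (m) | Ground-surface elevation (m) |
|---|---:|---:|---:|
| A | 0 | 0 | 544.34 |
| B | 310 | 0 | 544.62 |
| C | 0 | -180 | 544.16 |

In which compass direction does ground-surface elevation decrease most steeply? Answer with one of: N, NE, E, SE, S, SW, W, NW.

SW

∂z/∂x = (544.62 − 544.34) / (310 − 0) = +0.0009032
∂z/∂y = (544.16 − 544.34) / (-180 − 0) = +0.001000
Steepest decrease is along −∇f = (-0.0009032 E, -0.001000 N) → southwest.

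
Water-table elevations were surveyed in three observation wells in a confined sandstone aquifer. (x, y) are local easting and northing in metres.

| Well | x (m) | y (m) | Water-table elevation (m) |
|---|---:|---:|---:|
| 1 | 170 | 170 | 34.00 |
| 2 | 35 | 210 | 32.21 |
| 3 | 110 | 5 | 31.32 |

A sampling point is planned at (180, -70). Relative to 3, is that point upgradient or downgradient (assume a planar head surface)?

Differences from 1: to 2 (Δx, Δy, Δh) = (-135, 40, -1.79); to 3 = (-60, -165, -2.68).
Determinant of the coordinate differences = (-135)·(-165) − (-60)·40 = 24675.
∂h/∂x = [(-1.79)·(-165) − (-2.68)·40] / 24675 = +0.01631
∂h/∂y = [(-135)·(-2.68) − (-60)·(-1.79)] / 24675 = +0.01031
Head at (180, -70) = 34.00 + (+0.01631)·(10) + (+0.01031)·(-240) = 31.69 m.
That is higher than the 31.32 m at 3, so the point is upgradient.

upgradient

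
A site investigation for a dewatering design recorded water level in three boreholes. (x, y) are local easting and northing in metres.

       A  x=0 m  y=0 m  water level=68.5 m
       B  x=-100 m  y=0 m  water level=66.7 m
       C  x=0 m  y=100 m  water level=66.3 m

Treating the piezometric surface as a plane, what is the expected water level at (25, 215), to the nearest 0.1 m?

64.2 m

∂h/∂x = (66.7 − 68.5) / (-100 − 0) = +0.01800
∂h/∂y = (66.3 − 68.5) / (100 − 0) = -0.02200
h(25, 215) = 68.5 + (+0.01800)·(25) + (-0.02200)·(215) = 68.5 +0.450 -4.730 = 64.220 m.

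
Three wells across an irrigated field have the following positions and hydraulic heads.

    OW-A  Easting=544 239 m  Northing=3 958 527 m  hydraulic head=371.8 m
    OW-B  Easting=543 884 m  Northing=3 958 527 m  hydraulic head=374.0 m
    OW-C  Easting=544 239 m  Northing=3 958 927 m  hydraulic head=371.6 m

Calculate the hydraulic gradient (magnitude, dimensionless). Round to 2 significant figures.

0.0062

∂h/∂x = (374.0 − 371.8) / (543884 − 544239) = -0.006197
∂h/∂y = (371.6 − 371.8) / (3958927 − 3958527) = -0.0005000
|∇h| = √(-0.006197² + -0.0005000²) = 0.006217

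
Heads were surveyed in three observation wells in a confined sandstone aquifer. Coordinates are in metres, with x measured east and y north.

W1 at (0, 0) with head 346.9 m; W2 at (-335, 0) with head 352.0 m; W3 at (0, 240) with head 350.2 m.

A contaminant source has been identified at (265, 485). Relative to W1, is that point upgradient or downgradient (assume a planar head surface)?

upgradient

∂h/∂x = (352.0 − 346.9) / (-335 − 0) = -0.01522
∂h/∂y = (350.2 − 346.9) / (240 − 0) = +0.01375
Head at (265, 485) = 346.9 + (-0.01522)·(265) + (+0.01375)·(485) = 349.53 m.
That is higher than the 346.9 m at W1, so the point is upgradient.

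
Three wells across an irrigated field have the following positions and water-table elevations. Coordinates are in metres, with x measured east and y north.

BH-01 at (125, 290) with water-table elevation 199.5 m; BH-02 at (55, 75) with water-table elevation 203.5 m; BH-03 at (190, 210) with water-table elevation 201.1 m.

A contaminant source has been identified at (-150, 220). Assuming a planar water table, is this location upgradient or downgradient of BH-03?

downgradient

Taking BH-01 as reference: BH-02−BH-01 = (-70, -215, +4.0); BH-03−BH-01 = (65, -80, +1.6).
Solve a·Δx + b·Δy = Δh: det = (-70)·(-80) − 65·(-215) = 19575.
∂h/∂x = [(+4.0)·(-80) − (+1.6)·(-215)] / 19575 = +0.001226
∂h/∂y = [(-70)·(+1.6) − 65·(+4.0)] / 19575 = -0.01900
Head at (-150, 220) = 199.5 + (+0.001226)·(-275) + (-0.01900)·(-70) = 200.49 m.
That is lower than the 201.1 m at BH-03, so the point is downgradient.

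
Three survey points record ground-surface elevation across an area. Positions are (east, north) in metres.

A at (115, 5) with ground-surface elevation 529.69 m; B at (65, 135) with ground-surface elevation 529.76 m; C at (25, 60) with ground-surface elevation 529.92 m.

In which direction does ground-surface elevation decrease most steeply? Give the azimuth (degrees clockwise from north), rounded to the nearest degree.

079°

Differences from A: to B (Δx, Δy, Δh) = (-50, 130, +0.07); to C = (-90, 55, +0.23).
Solve a·Δx + b·Δy = Δz: det = (-50)·55 − (-90)·130 = 8950.
∂z/∂x = [(+0.07)·55 − (+0.23)·130] / 8950 = -0.002911
∂z/∂y = [(-50)·(+0.23) − (-90)·(+0.07)] / 8950 = -0.0005810
Steepest decrease is along −∇f: components (+0.002911 E, +0.0005810 N).
Azimuth = atan2(+0.002911, +0.0005810) = 78.7° ≈ 079°.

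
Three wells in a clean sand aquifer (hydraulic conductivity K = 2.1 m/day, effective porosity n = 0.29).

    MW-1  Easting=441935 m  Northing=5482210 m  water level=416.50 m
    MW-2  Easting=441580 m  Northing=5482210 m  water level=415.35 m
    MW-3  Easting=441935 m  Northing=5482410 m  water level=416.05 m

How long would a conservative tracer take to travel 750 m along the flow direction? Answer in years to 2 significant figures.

∂h/∂x = (415.35 − 416.50) / (441580 − 441935) = +0.003239
∂h/∂y = (416.05 − 416.50) / (5482410 − 5482210) = -0.002250
|∇h| = √(0.003239² + -0.002250²) = 0.003944
Seepage velocity v = K·i/n = 2.1 × 0.003944 / 0.29 = 0.02856 m/day.
t = 750 / 0.02856 = 2.626e+04 days = 71.9 years.

72 years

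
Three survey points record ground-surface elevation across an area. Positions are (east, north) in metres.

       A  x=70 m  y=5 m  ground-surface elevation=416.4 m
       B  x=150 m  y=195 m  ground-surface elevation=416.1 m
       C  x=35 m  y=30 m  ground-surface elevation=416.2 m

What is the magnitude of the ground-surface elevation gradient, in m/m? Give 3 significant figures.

With z = a·x + b·y + c and A as origin, the differences give:
  80·a + 190·b = -0.3
  (-35)·a + 25·b = -0.2
Eliminate b (×25 and ×190, subtract): 8650·a = 30.50 → a = ∂z/∂x = +0.003526
Back-substitute: b = ∂z/∂y = -0.003064.
|∇f| = √(0.003526² + -0.003064²) = 0.004671 m/m

0.00467 m/m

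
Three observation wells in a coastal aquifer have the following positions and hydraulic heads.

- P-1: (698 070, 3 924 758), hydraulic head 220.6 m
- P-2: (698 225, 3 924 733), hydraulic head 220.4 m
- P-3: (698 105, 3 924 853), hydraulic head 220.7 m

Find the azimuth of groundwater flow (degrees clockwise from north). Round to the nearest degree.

144°

Taking P-1 as reference: P-2−P-1 = (155, -25, -0.2); P-3−P-1 = (35, 95, +0.1).
Determinant of the coordinate differences = 155·95 − 35·(-25) = 15600.
∂h/∂x = [(-0.2)·95 − (+0.1)·(-25)] / 15600 = -0.001058
∂h/∂y = [155·(+0.1) − 35·(-0.2)] / 15600 = +0.001442
Flow direction (−∇h) has components (+0.001058 E, -0.001442 N).
Azimuth = atan2(E, N) = atan2(+0.001058, -0.001442) = 143.7° ≈ 144°.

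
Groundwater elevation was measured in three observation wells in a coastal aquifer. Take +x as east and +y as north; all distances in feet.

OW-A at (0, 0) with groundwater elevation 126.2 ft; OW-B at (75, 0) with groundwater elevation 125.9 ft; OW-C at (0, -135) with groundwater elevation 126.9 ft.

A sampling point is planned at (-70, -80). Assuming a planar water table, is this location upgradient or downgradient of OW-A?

∂h/∂x = (125.9 − 126.2) / (75 − 0) = -0.004000
∂h/∂y = (126.9 − 126.2) / (-135 − 0) = -0.005185
Head at (-70, -80) = 126.2 + (-0.004000)·(-70) + (-0.005185)·(-80) = 126.89 ft.
That is higher than the 126.2 ft at OW-A, so the point is upgradient.

upgradient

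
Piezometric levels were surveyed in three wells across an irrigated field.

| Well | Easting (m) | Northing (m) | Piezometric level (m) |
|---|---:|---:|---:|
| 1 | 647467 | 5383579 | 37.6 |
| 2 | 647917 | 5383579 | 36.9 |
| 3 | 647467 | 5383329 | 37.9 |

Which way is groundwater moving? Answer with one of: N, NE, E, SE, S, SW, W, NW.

NE

∂h/∂x = (36.9 − 37.6) / (647917 − 647467) = -0.001556
∂h/∂y = (37.9 − 37.6) / (5383329 − 5383579) = -0.001200
Flow = −∇h = (+0.001556 east, +0.001200 north), which points northeast.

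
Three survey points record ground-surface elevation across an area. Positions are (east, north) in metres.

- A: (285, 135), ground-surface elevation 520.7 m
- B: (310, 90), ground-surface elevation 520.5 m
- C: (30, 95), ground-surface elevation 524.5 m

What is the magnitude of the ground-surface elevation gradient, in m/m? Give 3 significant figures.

0.0148 m/m

Differences from A: to B (Δx, Δy, Δh) = (25, -45, -0.2); to C = (-255, -40, +3.8).
Determinant of the coordinate differences = 25·(-40) − (-255)·(-45) = -12475.
∂z/∂x = [(-0.2)·(-40) − (+3.8)·(-45)] / -12475 = -0.01435
∂z/∂y = [25·(+3.8) − (-255)·(-0.2)] / -12475 = -0.003527
|∇f| = √(-0.01435² + -0.003527²) = 0.01478 m/m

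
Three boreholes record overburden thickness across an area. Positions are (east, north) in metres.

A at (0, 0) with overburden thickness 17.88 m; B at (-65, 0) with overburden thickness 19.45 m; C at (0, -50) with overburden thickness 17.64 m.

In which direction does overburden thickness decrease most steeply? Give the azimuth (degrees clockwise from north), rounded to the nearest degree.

∂d/∂x = (19.45 − 17.88) / (-65 − 0) = -0.02415
∂d/∂y = (17.64 − 17.88) / (-50 − 0) = +0.004800
Steepest decrease is along −∇f: components (+0.02415 E, -0.004800 N).
Azimuth = atan2(+0.02415, -0.004800) = 101.2° ≈ 101°.

101°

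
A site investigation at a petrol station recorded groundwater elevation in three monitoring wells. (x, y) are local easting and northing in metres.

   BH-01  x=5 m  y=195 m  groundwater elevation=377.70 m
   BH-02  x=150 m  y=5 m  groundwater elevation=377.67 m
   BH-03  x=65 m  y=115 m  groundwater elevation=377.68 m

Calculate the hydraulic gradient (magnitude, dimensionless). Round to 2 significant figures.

0.0089

Taking BH-01 as reference: BH-02−BH-01 = (145, -190, -0.03); BH-03−BH-01 = (60, -80, -0.02).
Determinant of the coordinate differences = 145·(-80) − 60·(-190) = -200.
∂h/∂x = [(-0.03)·(-80) − (-0.02)·(-190)] / -200 = +0.007000
∂h/∂y = [145·(-0.02) − 60·(-0.03)] / -200 = +0.005500
|∇h| = √(0.007000² + 0.005500²) = 0.008902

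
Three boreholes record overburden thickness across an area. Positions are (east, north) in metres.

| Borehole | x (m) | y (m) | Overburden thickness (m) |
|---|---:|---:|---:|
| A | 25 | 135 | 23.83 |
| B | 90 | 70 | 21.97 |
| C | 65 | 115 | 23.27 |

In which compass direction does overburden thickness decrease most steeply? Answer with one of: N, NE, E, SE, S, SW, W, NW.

Differences from A: to B (Δx, Δy, Δh) = (65, -65, -1.86); to C = (40, -20, -0.56).
Determinant of the coordinate differences = 65·(-20) − 40·(-65) = 1300.
∂d/∂x = [(-1.86)·(-20) − (-0.56)·(-65)] / 1300 = +0.0006154
∂d/∂y = [65·(-0.56) − 40·(-1.86)] / 1300 = +0.02923
Steepest decrease is along −∇f = (-0.0006154 E, -0.02923 N) → south.

S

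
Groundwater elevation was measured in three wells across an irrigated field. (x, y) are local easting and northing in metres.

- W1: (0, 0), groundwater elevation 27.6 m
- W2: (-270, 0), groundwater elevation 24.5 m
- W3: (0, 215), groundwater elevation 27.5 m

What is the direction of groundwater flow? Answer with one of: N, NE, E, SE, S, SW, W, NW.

∂h/∂x = (24.5 − 27.6) / (-270 − 0) = +0.01148
∂h/∂y = (27.5 − 27.6) / (215 − 0) = -0.0004651
Flow = −∇h = (-0.01148 east, +0.0004651 north), which points west.

W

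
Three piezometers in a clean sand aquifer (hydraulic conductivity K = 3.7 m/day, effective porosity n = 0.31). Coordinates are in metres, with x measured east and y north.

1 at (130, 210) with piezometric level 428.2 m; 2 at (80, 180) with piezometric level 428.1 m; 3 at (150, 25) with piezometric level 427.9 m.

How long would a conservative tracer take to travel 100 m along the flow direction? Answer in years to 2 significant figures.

With h = a·x + b·y + c and 1 as origin, the differences give:
  (-50)·a + (-30)·b = -0.1
  20·a + (-185)·b = -0.3
Eliminate b (×(-185) and ×(-30), subtract): 9850·a = 9.50 → a = ∂h/∂x = +0.0009645
Back-substitute: b = ∂h/∂y = +0.001726.
|∇h| = √(0.0009645² + 0.001726²) = 0.001977
Seepage velocity v = K·i/n = 3.7 × 0.001977 / 0.31 = 0.0236 m/day.
t = 100 / 0.0236 = 4237 days = 11.6 years.

12 years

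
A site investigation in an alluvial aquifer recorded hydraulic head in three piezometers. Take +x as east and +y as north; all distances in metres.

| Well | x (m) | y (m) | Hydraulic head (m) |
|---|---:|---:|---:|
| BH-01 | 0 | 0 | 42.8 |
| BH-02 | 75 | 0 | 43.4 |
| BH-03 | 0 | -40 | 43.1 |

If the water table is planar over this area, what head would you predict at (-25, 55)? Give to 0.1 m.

∂h/∂x = (43.4 − 42.8) / (75 − 0) = +0.008000
∂h/∂y = (43.1 − 42.8) / (-40 − 0) = -0.007500
h(-25, 55) = 42.8 + (+0.008000)·(-25) + (-0.007500)·(55) = 42.8 -0.200 -0.413 = 42.187 m.

42.2 m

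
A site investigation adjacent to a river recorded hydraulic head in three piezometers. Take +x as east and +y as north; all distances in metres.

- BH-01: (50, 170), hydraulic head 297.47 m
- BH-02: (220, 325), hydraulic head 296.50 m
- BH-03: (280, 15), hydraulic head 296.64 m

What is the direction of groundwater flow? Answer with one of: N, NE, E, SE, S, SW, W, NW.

Differences from BH-01: to BH-02 (Δx, Δy, Δh) = (170, 155, -0.97); to BH-03 = (230, -155, -0.83).
Determinant of the coordinate differences = 170·(-155) − 230·155 = -62000.
∂h/∂x = [(-0.97)·(-155) − (-0.83)·155] / -62000 = -0.004500
∂h/∂y = [170·(-0.83) − 230·(-0.97)] / -62000 = -0.001323
Flow = −∇h = (+0.004500 east, +0.001323 north), which points east.

E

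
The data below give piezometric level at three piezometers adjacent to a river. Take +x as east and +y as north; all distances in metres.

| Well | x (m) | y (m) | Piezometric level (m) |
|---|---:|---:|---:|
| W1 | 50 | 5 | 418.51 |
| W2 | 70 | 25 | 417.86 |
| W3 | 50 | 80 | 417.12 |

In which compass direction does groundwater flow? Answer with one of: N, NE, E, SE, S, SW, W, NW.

NE

Differences from W1: to W2 (Δx, Δy, Δh) = (20, 20, -0.65); to W3 = (0, 75, -1.39).
Determinant of the coordinate differences = 20·75 − 0·20 = 1500.
∂h/∂x = [(-0.65)·75 − (-1.39)·20] / 1500 = -0.01397
∂h/∂y = [20·(-1.39) − 0·(-0.65)] / 1500 = -0.01853
Flow = −∇h = (+0.01397 east, +0.01853 north), which points northeast.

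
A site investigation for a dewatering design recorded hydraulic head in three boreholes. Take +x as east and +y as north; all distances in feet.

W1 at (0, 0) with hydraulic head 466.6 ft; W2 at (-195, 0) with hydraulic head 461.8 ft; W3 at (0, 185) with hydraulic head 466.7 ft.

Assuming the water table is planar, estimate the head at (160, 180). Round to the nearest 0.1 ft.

470.6 ft

∂h/∂x = (461.8 − 466.6) / (-195 − 0) = +0.02462
∂h/∂y = (466.7 − 466.6) / (185 − 0) = +0.0005405
h(160, 180) = 466.6 + (+0.02462)·(160) + (+0.0005405)·(180) = 466.6 +3.938 +0.097 = 470.636 ft.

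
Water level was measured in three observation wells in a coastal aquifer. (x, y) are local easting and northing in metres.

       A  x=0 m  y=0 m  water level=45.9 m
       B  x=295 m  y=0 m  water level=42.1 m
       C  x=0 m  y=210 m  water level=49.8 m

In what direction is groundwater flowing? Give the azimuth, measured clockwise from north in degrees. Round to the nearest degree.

∂h/∂x = (42.1 − 45.9) / (295 − 0) = -0.01288
∂h/∂y = (49.8 − 45.9) / (210 − 0) = +0.01857
Flow direction (−∇h) has components (+0.01288 E, -0.01857 N).
Azimuth = atan2(E, N) = atan2(+0.01288, -0.01857) = 145.3° ≈ 145°.

145°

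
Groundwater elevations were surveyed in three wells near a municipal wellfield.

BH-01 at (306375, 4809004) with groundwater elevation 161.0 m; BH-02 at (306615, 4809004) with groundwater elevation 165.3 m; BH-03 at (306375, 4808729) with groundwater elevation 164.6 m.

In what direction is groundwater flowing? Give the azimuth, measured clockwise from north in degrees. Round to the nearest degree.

306°

∂h/∂x = (165.3 − 161.0) / (306615 − 306375) = +0.01792
∂h/∂y = (164.6 − 161.0) / (4808729 − 4809004) = -0.01309
Flow direction (−∇h) has components (-0.01792 E, +0.01309 N).
Azimuth = atan2(E, N) = atan2(-0.01792, +0.01309) = 306.2° ≈ 306°.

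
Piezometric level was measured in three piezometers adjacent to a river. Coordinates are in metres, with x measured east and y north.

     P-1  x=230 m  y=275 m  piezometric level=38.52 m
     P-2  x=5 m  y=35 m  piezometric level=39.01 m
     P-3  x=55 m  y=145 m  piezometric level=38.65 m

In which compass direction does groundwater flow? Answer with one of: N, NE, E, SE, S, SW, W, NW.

Three-point gradient (reference P-1): Δ to P-2 = (-225, -240, +0.49), Δ to P-3 = (-175, -130, +0.13).
∂h/∂x = +0.002549, ∂h/∂y = -0.004431 (det = -12750).
Flow = −∇h = (-0.002549 east, +0.004431 north), which points northwest.

NW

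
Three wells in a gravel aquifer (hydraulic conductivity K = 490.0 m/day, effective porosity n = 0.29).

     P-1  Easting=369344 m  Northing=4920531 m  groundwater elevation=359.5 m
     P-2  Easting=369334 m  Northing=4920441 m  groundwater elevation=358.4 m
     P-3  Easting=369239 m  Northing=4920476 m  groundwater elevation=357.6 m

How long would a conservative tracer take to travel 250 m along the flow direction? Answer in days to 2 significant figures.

9.0 days

Differences from P-1: to P-2 (Δx, Δy, Δh) = (-10, -90, -1.1); to P-3 = (-105, -55, -1.9).
Solve a·Δx + b·Δy = Δh: det = (-10)·(-55) − (-105)·(-90) = -8900.
∂h/∂x = [(-1.1)·(-55) − (-1.9)·(-90)] / -8900 = +0.01242
∂h/∂y = [(-10)·(-1.9) − (-105)·(-1.1)] / -8900 = +0.01084
|∇h| = √(0.01242² + 0.01084²) = 0.01649
Seepage velocity v = K·i/n = 490.0 × 0.01649 / 0.29 = 27.86 m/day.
t = 250 / 27.86 = 8.973 days.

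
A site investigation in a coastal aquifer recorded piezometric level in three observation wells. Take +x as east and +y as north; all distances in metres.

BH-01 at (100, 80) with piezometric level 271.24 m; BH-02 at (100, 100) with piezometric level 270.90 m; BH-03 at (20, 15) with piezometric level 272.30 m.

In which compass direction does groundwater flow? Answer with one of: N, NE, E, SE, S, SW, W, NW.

N

With h = a·x + b·y + c and BH-01 as origin, the differences give:
  0·a + 20·b = -0.34
  (-80)·a + (-65)·b = +1.06
Eliminate b (×(-65) and ×20, subtract): 1600·a = 0.900 → a = ∂h/∂x = +0.0005625
Back-substitute: b = ∂h/∂y = -0.01700.
Flow = −∇h = (-0.0005625 east, +0.01700 north), which points north.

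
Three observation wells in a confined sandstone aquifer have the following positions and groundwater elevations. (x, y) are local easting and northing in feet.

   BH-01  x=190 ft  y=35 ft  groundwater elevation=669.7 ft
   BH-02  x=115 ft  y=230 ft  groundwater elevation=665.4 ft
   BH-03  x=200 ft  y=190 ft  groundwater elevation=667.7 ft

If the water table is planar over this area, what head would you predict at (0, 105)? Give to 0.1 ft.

664.8 ft

Differences from BH-01: to BH-02 (Δx, Δy, Δh) = (-75, 195, -4.3); to BH-03 = (10, 155, -2.0).
Determinant of the coordinate differences = (-75)·155 − 10·195 = -13575.
∂h/∂x = [(-4.3)·155 − (-2.0)·195] / -13575 = +0.02037
∂h/∂y = [(-75)·(-2.0) − 10·(-4.3)] / -13575 = -0.01422
h(0, 105) = 669.7 + (+0.02037)·(-190) + (-0.01422)·(70) = 669.7 -3.870 -0.995 = 664.835 ft.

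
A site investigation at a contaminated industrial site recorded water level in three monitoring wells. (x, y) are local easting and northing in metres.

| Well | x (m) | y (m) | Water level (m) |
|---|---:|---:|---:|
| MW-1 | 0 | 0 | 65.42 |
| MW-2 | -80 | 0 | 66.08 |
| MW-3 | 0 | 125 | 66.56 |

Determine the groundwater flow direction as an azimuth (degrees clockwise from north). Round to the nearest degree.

∂h/∂x = (66.08 − 65.42) / (-80 − 0) = -0.008250
∂h/∂y = (66.56 − 65.42) / (125 − 0) = +0.009120
Flow direction (−∇h) has components (+0.008250 E, -0.009120 N).
Azimuth = atan2(E, N) = atan2(+0.008250, -0.009120) = 137.9° ≈ 138°.

138°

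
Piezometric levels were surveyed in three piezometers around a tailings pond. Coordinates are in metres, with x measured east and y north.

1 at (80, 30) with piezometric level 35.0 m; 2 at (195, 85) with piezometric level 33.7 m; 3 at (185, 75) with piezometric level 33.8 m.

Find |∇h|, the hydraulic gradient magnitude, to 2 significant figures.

0.013

Differences from 1: to 2 (Δx, Δy, Δh) = (115, 55, -1.3); to 3 = (105, 45, -1.2).
Solve a·Δx + b·Δy = Δh: det = 115·45 − 105·55 = -600.
∂h/∂x = [(-1.3)·45 − (-1.2)·55] / -600 = -0.01250
∂h/∂y = [115·(-1.2) − 105·(-1.3)] / -600 = +0.002500
|∇h| = √(-0.01250² + 0.002500²) = 0.01275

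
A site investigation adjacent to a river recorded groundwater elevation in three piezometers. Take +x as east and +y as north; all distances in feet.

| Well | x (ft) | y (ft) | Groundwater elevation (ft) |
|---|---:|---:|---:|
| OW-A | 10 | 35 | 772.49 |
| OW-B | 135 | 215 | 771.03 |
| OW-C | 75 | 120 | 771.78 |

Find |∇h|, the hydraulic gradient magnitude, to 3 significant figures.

0.00668

Differences from OW-A: to OW-B (Δx, Δy, Δh) = (125, 180, -1.46); to OW-C = (65, 85, -0.71).
Determinant of the coordinate differences = 125·85 − 65·180 = -1075.
∂h/∂x = [(-1.46)·85 − (-0.71)·180] / -1075 = -0.003442
∂h/∂y = [125·(-0.71) − 65·(-1.46)] / -1075 = -0.005721
|∇h| = √(-0.003442² + -0.005721²) = 0.006677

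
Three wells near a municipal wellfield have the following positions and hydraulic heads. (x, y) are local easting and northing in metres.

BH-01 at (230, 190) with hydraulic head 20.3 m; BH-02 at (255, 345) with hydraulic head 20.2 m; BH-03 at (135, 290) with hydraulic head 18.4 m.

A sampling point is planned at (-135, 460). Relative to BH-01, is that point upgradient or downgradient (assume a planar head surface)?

downgradient

Taking BH-01 as reference: BH-02−BH-01 = (25, 155, -0.1); BH-03−BH-01 = (-95, 100, -1.9).
Determinant of the coordinate differences = 25·100 − (-95)·155 = 17225.
∂h/∂x = [(-0.1)·100 − (-1.9)·155] / 17225 = +0.01652
∂h/∂y = [25·(-1.9) − (-95)·(-0.1)] / 17225 = -0.003309
Head at (-135, 460) = 20.3 + (+0.01652)·(-365) + (-0.003309)·(270) = 13.38 m.
That is lower than the 20.3 m at BH-01, so the point is downgradient.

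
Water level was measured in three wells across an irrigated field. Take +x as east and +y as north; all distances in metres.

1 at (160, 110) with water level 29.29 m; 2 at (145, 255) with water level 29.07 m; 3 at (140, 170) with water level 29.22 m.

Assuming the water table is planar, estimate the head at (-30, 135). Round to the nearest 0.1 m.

Taking 1 as reference: 2−1 = (-15, 145, -0.22); 3−1 = (-20, 60, -0.07).
Solve a·Δx + b·Δy = Δh: det = (-15)·60 − (-20)·145 = 2000.
∂h/∂x = [(-0.22)·60 − (-0.07)·145] / 2000 = -0.001525
∂h/∂y = [(-15)·(-0.07) − (-20)·(-0.22)] / 2000 = -0.001675
h(-30, 135) = 29.29 + (-0.001525)·(-190) + (-0.001675)·(25) = 29.29 +0.290 -0.042 = 29.538 m.

29.5 m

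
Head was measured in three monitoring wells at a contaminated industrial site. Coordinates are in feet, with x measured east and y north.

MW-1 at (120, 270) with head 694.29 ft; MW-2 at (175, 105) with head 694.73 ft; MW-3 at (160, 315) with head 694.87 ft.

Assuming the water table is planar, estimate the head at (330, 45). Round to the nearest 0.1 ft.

696.6 ft

Taking MW-1 as reference: MW-2−MW-1 = (55, -165, +0.44); MW-3−MW-1 = (40, 45, +0.58).
Solve a·Δx + b·Δy = Δh: det = 55·45 − 40·(-165) = 9075.
∂h/∂x = [(+0.44)·45 − (+0.58)·(-165)] / 9075 = +0.01273
∂h/∂y = [55·(+0.58) − 40·(+0.44)] / 9075 = +0.001576
h(330, 45) = 694.29 + (+0.01273)·(210) + (+0.001576)·(-225) = 694.29 +2.673 -0.355 = 696.608 ft.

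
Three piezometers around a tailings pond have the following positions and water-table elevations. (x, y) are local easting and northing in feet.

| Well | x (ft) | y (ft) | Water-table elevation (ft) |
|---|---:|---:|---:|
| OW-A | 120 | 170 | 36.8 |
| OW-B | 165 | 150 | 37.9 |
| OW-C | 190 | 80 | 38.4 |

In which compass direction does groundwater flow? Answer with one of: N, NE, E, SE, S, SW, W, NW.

With h = a·x + b·y + c and OW-A as origin, the differences give:
  45·a + (-20)·b = +1.1
  70·a + (-90)·b = +1.6
Eliminate b (×(-90) and ×(-20), subtract): -2650·a = -67.00 → a = ∂h/∂x = +0.02528
Back-substitute: b = ∂h/∂y = +0.001887.
Flow = −∇h = (-0.02528 east, -0.001887 north), which points west.

W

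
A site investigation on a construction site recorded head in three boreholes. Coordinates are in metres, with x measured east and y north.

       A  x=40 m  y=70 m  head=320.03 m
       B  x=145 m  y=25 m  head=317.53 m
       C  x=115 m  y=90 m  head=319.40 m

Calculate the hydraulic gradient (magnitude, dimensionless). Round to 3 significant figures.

Three-point gradient (reference A): Δ to B = (105, -45, -2.50), Δ to C = (75, 20, -0.63).
∂h/∂x = -0.01431, ∂h/∂y = +0.02216 (det = 5475).
|∇h| = √(-0.01431² + 0.02216²) = 0.02638

0.0264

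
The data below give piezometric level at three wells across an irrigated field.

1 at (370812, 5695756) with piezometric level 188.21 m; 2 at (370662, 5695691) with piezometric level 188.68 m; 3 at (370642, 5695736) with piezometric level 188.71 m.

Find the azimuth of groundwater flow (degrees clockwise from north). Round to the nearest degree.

078°

Three-point gradient (reference 1): Δ to 2 = (-150, -65, +0.47), Δ to 3 = (-170, -20, +0.50).
∂h/∂x = -0.002870, ∂h/∂y = -0.0006087 (det = -8050).
Flow direction (−∇h) has components (+0.002870 E, +0.0006087 N).
Azimuth = atan2(E, N) = atan2(+0.002870, +0.0006087) = 78.0° ≈ 078°.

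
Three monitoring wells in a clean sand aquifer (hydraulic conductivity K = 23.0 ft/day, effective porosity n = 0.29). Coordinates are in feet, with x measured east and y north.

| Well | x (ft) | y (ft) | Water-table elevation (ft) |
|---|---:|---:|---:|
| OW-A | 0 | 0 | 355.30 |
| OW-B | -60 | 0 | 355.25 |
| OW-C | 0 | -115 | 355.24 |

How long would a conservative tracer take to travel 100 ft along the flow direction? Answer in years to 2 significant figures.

∂h/∂x = (355.25 − 355.30) / (-60 − 0) = +0.0008333
∂h/∂y = (355.24 − 355.30) / (-115 − 0) = +0.0005217
|∇h| = √(0.0008333² + 0.0005217²) = 0.0009831
Seepage velocity v = K·i/n = 23.0 × 0.0009831 / 0.29 = 0.07797 ft/day.
t = 100 / 0.07797 = 1283 days = 3.51 years.

3.5 years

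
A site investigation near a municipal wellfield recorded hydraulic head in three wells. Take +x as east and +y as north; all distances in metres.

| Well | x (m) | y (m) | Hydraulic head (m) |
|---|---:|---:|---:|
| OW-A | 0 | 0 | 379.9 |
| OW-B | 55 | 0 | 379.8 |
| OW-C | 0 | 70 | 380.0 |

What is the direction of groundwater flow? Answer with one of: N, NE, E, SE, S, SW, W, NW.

∂h/∂x = (379.8 − 379.9) / (55 − 0) = -0.001818
∂h/∂y = (380.0 − 379.9) / (70 − 0) = +0.001429
Flow = −∇h = (+0.001818 east, -0.001429 north), which points southeast.

SE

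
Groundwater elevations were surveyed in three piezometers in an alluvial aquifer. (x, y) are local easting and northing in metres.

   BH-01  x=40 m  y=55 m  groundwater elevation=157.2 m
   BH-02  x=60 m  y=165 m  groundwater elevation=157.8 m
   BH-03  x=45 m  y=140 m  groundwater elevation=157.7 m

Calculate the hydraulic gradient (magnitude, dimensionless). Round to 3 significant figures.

0.00701

Taking BH-01 as reference: BH-02−BH-01 = (20, 110, +0.6); BH-03−BH-01 = (5, 85, +0.5).
Solve a·Δx + b·Δy = Δh: det = 20·85 − 5·110 = 1150.
∂h/∂x = [(+0.6)·85 − (+0.5)·110] / 1150 = -0.003478
∂h/∂y = [20·(+0.5) − 5·(+0.6)] / 1150 = +0.006087
|∇h| = √(-0.003478² + 0.006087²) = 0.007011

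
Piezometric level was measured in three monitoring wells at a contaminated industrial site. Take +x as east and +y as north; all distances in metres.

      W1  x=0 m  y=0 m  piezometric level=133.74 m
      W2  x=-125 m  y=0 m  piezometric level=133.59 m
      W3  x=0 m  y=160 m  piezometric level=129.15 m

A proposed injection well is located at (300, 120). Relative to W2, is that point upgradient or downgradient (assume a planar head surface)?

∂h/∂x = (133.59 − 133.74) / (-125 − 0) = +0.001200
∂h/∂y = (129.15 − 133.74) / (160 − 0) = -0.02869
Head at (300, 120) = 133.74 + (+0.001200)·(300) + (-0.02869)·(120) = 130.66 m.
That is lower than the 133.59 m at W2, so the point is downgradient.

downgradient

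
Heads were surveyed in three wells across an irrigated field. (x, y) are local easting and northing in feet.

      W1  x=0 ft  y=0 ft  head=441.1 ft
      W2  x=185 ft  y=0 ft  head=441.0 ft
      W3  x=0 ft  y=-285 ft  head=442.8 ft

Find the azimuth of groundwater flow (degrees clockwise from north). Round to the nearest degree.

005°

∂h/∂x = (441.0 − 441.1) / (185 − 0) = -0.0005405
∂h/∂y = (442.8 − 441.1) / (-285 − 0) = -0.005965
Flow direction (−∇h) has components (+0.0005405 E, +0.005965 N).
Azimuth = atan2(E, N) = atan2(+0.0005405, +0.005965) = 5.2° ≈ 005°.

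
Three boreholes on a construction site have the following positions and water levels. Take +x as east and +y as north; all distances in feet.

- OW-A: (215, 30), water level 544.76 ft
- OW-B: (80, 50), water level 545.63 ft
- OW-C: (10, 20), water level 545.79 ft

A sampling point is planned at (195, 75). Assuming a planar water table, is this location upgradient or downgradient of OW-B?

Taking OW-A as reference: OW-B−OW-A = (-135, 20, +0.87); OW-C−OW-A = (-205, -10, +1.03).
Determinant of the coordinate differences = (-135)·(-10) − (-205)·20 = 5450.
∂h/∂x = [(+0.87)·(-10) − (+1.03)·20] / 5450 = -0.005376
∂h/∂y = [(-135)·(+1.03) − (-205)·(+0.87)] / 5450 = +0.007211
Head at (195, 75) = 544.76 + (-0.005376)·(-20) + (+0.007211)·(45) = 545.19 ft.
That is lower than the 545.63 ft at OW-B, so the point is downgradient.

downgradient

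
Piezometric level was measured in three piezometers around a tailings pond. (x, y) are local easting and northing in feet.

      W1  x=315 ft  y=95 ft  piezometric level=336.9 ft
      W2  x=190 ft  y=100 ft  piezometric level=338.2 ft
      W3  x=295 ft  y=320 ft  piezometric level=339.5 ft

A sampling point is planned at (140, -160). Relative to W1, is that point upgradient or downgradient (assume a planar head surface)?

downgradient

With h = a·x + b·y + c and W1 as origin, the differences give:
  (-125)·a + 5·b = +1.3
  (-20)·a + 225·b = +2.6
Eliminate b (×225 and ×5, subtract): -28025·a = 279.50 → a = ∂h/∂x = -0.009973
Back-substitute: b = ∂h/∂y = +0.01067.
Head at (140, -160) = 336.9 + (-0.009973)·(-175) + (+0.01067)·(-255) = 335.92 ft.
That is lower than the 336.9 ft at W1, so the point is downgradient.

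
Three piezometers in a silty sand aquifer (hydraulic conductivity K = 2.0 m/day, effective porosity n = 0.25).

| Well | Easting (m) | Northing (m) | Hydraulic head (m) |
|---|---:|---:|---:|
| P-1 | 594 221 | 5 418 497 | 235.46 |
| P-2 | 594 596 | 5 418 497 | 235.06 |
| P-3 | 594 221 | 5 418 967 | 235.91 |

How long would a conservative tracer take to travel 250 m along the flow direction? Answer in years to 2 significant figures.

60 years

∂h/∂x = (235.06 − 235.46) / (594596 − 594221) = -0.001067
∂h/∂y = (235.91 − 235.46) / (5418967 − 5418497) = +0.0009574
|∇h| = √(-0.001067² + 0.0009574²) = 0.001434
Seepage velocity v = K·i/n = 2.0 × 0.001434 / 0.25 = 0.01147 m/day.
t = 250 / 0.01147 = 2.18e+04 days = 59.7 years.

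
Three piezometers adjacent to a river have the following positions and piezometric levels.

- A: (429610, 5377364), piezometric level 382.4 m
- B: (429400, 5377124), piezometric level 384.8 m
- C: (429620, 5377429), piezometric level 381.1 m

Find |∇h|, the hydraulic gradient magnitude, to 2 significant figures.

0.026

Differences from A: to B (Δx, Δy, Δh) = (-210, -240, +2.4); to C = (10, 65, -1.3).
Solve a·Δx + b·Δy = Δh: det = (-210)·65 − 10·(-240) = -11250.
∂h/∂x = [(+2.4)·65 − (-1.3)·(-240)] / -11250 = +0.01387
∂h/∂y = [(-210)·(-1.3) − 10·(+2.4)] / -11250 = -0.02213
|∇h| = √(0.01387² + -0.02213²) = 0.02612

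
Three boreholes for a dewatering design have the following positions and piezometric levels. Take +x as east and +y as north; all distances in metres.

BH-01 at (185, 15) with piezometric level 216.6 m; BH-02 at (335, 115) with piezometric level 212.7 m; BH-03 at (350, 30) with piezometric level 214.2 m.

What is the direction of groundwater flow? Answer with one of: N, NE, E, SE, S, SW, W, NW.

Three-point gradient (reference BH-01): Δ to BH-02 = (150, 100, -3.9), Δ to BH-03 = (165, 15, -2.4).
∂h/∂x = -0.01274, ∂h/∂y = -0.01989 (det = -14250).
Flow = −∇h = (+0.01274 east, +0.01989 north), which points northeast.

NE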